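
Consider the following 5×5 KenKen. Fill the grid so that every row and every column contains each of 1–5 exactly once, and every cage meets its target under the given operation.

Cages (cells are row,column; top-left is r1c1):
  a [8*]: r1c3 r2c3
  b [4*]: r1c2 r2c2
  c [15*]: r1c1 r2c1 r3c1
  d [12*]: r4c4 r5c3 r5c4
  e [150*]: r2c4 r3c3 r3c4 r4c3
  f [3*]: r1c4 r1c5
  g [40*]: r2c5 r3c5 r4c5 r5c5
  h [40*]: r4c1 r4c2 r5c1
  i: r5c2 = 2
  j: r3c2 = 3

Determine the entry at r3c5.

J is a freebie; hence r3c2 = 3.
Cage i is a single given cell, leaving r5c2 = 2.
The 3 cells of cage h must have product 40, which forces r4c1 = 2.
Row 1 needs a 2, and only r1c3 is open for it.
Column 3 now contains 2, which forces r2c3 = 4.
The 4 cells of cage e must have product 150, which forces r2c4 = 5.
Column 3 now contains 2, which forces r3c3 = 5.
Cage e needs product 150, which forces r3c4 = 2.
The 4 cells of cage e must have product 150, leaving r4c3 = 3.
Column 3 already has 3; hence r5c3 = 1.
Cage c needs product 15, which forces r1c1 = 5.
The two cells of cage b must have product 4, so r1c2 = 4.
Cage c has product 15, so r2c1 = 3.
Row 2 already has 4, so r2c2 = 1.
Cage g has product 40; hence r2c5 = 2.
Row 3 already has 5, leaving r3c1 = 1.
Row 3 now contains 1, leaving r3c5 = 4.
4 is placed in column 2, leaving r4c2 = 5.
Cage d has product 12; hence r4c4 = 4.
5 is placed in row 4, so r4c5 = 1.
Column 1 already has 5, so r5c1 = 4.
The 3 cells of cage d must have product 12; hence r5c4 = 3.
4 is placed in column 5; hence r5c5 = 5.
Column 4 now contains 3, which forces r1c4 = 1.
Column 5 now contains 1, so r1c5 = 3.
Completed grid: 5 4 2 1 3 / 3 1 4 5 2 / 1 3 5 2 4 / 2 5 3 4 1 / 4 2 1 3 5.

4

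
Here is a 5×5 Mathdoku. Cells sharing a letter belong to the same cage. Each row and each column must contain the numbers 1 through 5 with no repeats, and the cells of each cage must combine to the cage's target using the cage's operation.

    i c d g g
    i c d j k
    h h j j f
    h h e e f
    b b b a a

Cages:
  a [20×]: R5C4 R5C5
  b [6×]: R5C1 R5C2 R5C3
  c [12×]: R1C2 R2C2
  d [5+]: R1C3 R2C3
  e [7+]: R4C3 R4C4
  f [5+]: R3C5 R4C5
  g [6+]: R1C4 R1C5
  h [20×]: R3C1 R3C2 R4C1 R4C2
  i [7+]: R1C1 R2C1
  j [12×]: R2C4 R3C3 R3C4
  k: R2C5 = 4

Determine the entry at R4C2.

K is a freebie, so R2C5 = 4.
4 is placed in column 5, leaving R5C5 = 5.
Cage c's pair has product 12, leaving R1C2 = 4.
4 is placed in row 1, so R1C4 = 5.
4 is placed in row 2, leaving R2C2 = 3.
Row 5 already has 5, which forces R5C4 = 4.
5 is placed in row 1; hence R1C1 = 2.
The two cells of cage d must have sum 5, leaving R1C3 = 3.
Cage g's pair has sum 6, so R1C5 = 1.
Cage i needs two cells with sum 7; hence R2C1 = 5.
Cage d needs two cells with sum 5, so R2C3 = 2.
Row 2 already has 2, so R2C4 = 1.
Column 3 already has 2, which forces R3C3 = 4.
Cage j has product 12; hence R3C4 = 3.
3 is placed in row 3; hence R3C5 = 2.
Column 3 already has 4, which forces R4C3 = 5.
3 is placed in column 4, leaving R4C4 = 2.
2 is placed in column 5, so R4C5 = 3.
Column 3 already has 2, so R5C3 = 1.
Row 3 already has 4, leaving R3C1 = 1.
Cage h has product 20, so R3C2 = 5.
The 4 cells of cage h must have product 20, which forces R4C1 = 4.
Row 4 already has 2, leaving R4C2 = 1.
1 is placed in row 5; hence R5C1 = 3.
1 is placed in row 5; hence R5C2 = 2.
Filled in: 2 4 3 5 1 / 5 3 2 1 4 / 1 5 4 3 2 / 4 1 5 2 3 / 3 2 1 4 5.

1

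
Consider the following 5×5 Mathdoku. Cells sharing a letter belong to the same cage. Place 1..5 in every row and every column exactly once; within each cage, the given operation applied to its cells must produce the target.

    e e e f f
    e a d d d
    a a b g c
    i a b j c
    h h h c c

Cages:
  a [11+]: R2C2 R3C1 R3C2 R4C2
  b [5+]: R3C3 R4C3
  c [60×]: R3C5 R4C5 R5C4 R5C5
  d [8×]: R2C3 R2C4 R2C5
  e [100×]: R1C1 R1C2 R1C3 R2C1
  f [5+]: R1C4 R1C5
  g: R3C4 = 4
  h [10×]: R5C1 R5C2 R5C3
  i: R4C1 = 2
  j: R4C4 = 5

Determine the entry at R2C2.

Cage e needs product 100, leaving R2C1 = 5.
G is a freebie, leaving R3C4 = 4.
Cage i is given, so R4C1 = 2.
Cage j is given, so R4C4 = 5.
Column 1 now contains 2, so R5C1 = 1.
1 is placed in column 1, which forces R1C1 = 4.
1 is placed in column 1; hence R3C1 = 3.
The only place for 3 in row 2 is R2C2.
The 4 cells of cage a must have sum 11, leaving R3C2 = 1.
1 is placed in row 3, leaving R3C3 = 2.
Row 3 now contains 2; hence R3C5 = 5.
Cage a needs sum 11; hence R4C2 = 4.
4 is placed in row 4, leaving R4C3 = 3.
Row 4 already has 3, leaving R4C5 = 1.
2 is placed in column 3, so R5C3 = 5.
Column 5 already has 5, which forces R5C5 = 4.
Column 2 now contains 1, leaving R1C2 = 5.
Column 3 now contains 5, which forces R1C3 = 1.
The 3 cells of cage d must have product 8; hence R2C3 = 4.
The 3 cells of cage d must have product 8, leaving R2C4 = 1.
Column 5 now contains 4, leaving R2C5 = 2.
Row 5 already has 5, which forces R5C2 = 2.
Cage c needs product 60; hence R5C4 = 3.
Column 4 now contains 3, which forces R1C4 = 2.
2 is placed in column 5, leaving R1C5 = 3.
The full grid is 4 5 1 2 3 / 5 3 4 1 2 / 3 1 2 4 5 / 2 4 3 5 1 / 1 2 5 3 4.

3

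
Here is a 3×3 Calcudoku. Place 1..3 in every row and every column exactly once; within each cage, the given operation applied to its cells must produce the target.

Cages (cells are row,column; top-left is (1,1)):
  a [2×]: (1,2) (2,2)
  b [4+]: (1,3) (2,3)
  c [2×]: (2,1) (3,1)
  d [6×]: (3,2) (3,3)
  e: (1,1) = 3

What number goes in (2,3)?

Cage e is given, so (1,1) = 3.
3 is placed in row 1; hence (1,3) = 1.
Column 3 now contains 1, which forces (2,3) = 3.
3 is placed in column 3, leaving (3,3) = 2.
Row 1 already has 1, which forces (1,2) = 2.
Cage c's pair has product 2, so (2,1) = 2.
Cage a needs two cells with product 2, so (2,2) = 1.
Row 3 now contains 2, leaving (3,1) = 1.
Row 3 now contains 2, so (3,2) = 3.
The full grid is 3 2 1 / 2 1 3 / 1 3 2.

3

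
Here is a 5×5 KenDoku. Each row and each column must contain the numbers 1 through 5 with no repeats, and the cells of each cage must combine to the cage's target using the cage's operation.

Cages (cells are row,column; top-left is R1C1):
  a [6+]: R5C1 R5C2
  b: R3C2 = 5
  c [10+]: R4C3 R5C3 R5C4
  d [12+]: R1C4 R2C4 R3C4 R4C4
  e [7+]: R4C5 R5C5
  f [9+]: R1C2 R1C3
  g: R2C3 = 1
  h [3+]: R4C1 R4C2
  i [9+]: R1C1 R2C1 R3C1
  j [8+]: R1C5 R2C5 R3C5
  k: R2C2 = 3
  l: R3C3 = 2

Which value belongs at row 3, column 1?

Cage k is a single given cell, which forces R2C2 = 3.
Cage g is given, which forces R2C3 = 1.
Cage b is given; hence R3C2 = 5.
Cage l is a single given cell, which forces R3C3 = 2.
Column 2 now contains 5, so R1C2 = 4.
Cage f's pair has sum 9; hence R1C3 = 5.
Cage c needs sum 10, so R4C3 = 3.
Cage c needs sum 10; hence R5C3 = 4.
The 3 cells of cage c must have sum 10, so R5C4 = 3.
4 is placed in row 5; hence R5C1 = 5.
The two cells of cage a must have sum 6; hence R5C2 = 1.
Row 5 already has 5; hence R5C5 = 2.
Cage j needs sum 8; hence R2C5 = 4.
The two cells of cage h must have sum 3, which forces R4C1 = 1.
1 is placed in column 2, leaving R4C2 = 2.
Column 5 now contains 2; hence R4C5 = 5.
Cage i needs sum 9, leaving R1C1 = 3.
Cage d has sum 12, which forces R1C4 = 2.
Row 1 already has 3; hence R1C5 = 1.
Row 2 already has 4; hence R2C1 = 2.
Cage d has sum 12; hence R2C4 = 5.
Cage i needs sum 9; hence R3C1 = 4.
Cage d has sum 12, which forces R3C4 = 1.
1 is placed in column 5, which forces R3C5 = 3.
Row 4 already has 5, which forces R4C4 = 4.
Filled in: 3 4 5 2 1 / 2 3 1 5 4 / 4 5 2 1 3 / 1 2 3 4 5 / 5 1 4 3 2.

4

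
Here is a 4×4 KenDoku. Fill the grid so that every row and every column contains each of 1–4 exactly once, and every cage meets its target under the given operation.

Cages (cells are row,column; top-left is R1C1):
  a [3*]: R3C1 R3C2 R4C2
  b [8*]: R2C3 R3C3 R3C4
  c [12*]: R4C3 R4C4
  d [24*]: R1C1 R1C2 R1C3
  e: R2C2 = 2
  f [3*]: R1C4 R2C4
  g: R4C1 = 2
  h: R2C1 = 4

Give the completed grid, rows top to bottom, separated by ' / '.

3 4 2 1 / 4 2 1 3 / 1 3 4 2 / 2 1 3 4

Cage h is a single given cell; hence R2C1 = 4.
E is a freebie, leaving R2C2 = 2.
Row 2 now contains 2, which forces R2C3 = 1.
Row 2 now contains 1; hence R2C4 = 3.
Cage a has product 3, which forces R3C1 = 1.
The 3 cells of cage a must have product 3; hence R3C2 = 3.
Cage g is a single given cell; hence R4C1 = 2.
Cage a needs product 3; hence R4C2 = 1.
Column 4 already has 3, which forces R4C4 = 4.
Column 1 already has 2, so R1C1 = 3.
Column 2 now contains 3, so R1C2 = 4.
The 3 cells of cage d must have product 24, so R1C3 = 2.
Column 4 already has 3; hence R1C4 = 1.
The 3 cells of cage b must have product 8, leaving R3C3 = 4.
Column 4 already has 4, which forces R3C4 = 2.
Row 4 already has 4, which forces R4C3 = 3.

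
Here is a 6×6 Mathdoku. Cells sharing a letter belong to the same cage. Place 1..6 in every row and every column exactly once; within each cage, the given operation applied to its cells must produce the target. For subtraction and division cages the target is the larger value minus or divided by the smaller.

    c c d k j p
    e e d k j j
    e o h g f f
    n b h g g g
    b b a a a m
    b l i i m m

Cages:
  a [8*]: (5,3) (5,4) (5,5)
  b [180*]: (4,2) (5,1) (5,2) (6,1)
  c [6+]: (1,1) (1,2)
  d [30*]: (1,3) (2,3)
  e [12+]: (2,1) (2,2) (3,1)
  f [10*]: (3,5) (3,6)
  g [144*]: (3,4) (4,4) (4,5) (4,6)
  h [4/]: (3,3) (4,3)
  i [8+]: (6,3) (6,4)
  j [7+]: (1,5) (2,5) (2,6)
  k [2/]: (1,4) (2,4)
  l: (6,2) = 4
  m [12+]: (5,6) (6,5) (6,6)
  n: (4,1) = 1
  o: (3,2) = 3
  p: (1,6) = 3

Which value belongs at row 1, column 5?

Cage p is a single given cell, leaving (1,6) = 3.
Cage o is given; hence (3,2) = 3.
Cage n is a single given cell, which forces (4,1) = 1.
1 is placed in row 4, which forces (4,3) = 4.
Cage l is given, so (6,2) = 4.
4 is placed in column 3, so (3,3) = 1.
Cage g needs product 144, leaving (3,4) = 4.
Column 3 now contains 1, which forces (5,3) = 2.
Row 5 already has 2, which forces (5,4) = 1.
Row 5 now contains 1, leaving (5,5) = 4.
Cage k needs two cells with quotient 2, so (1,4) = 6.
The two cells of cage k must have quotient 2, which forces (2,4) = 3.
Column 4 already has 3, leaving (4,4) = 2.
Row 4 now contains 2, so (4,6) = 6.
Column 6 now contains 6, so (5,6) = 5.
Column 4 now contains 2; hence (6,4) = 5.
Row 1 already has 6, leaving (1,3) = 5.
Cage d's pair has product 30, which forces (2,3) = 6.
Cage f needs two cells with product 10, so (3,5) = 5.
Column 6 now contains 5; hence (3,6) = 2.
Row 4 already has 6, which forces (4,2) = 5.
Row 4 already has 6, which forces (4,5) = 3.
Cage b needs product 180, which forces (5,1) = 3.
5 is placed in row 5, so (5,2) = 6.
The 4 cells of cage b must have product 180; hence (6,1) = 2.
Cage i's pair has sum 8, so (6,3) = 3.
Cage m needs sum 12; hence (6,5) = 6.
Cage m needs sum 12, so (6,6) = 1.
Row 1 already has 5, so (1,1) = 4.
The two cells of cage c must have sum 6, so (1,2) = 2.
Row 1 now contains 2, leaving (1,5) = 1.
Column 1 now contains 4, so (2,1) = 5.
2 is placed in column 2; hence (2,2) = 1.
1 is placed in column 5, leaving (2,5) = 2.
1 is placed in column 6, which forces (2,6) = 4.
Row 3 now contains 2, leaving (3,1) = 6.
The full grid is 4 2 5 6 1 3 / 5 1 6 3 2 4 / 6 3 1 4 5 2 / 1 5 4 2 3 6 / 3 6 2 1 4 5 / 2 4 3 5 6 1.

1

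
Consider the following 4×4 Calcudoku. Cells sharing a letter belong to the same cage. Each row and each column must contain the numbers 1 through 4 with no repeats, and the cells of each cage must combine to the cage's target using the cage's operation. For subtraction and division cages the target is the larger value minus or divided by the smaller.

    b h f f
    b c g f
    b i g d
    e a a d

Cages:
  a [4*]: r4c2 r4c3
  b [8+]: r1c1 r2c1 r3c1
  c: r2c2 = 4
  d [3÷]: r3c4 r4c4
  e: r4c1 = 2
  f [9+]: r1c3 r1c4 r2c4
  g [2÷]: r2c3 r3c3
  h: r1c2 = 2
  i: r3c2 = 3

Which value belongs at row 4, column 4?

3

H is a freebie, leaving r1c2 = 2.
Cage c is given, so r2c2 = 4.
Cage i is a single given cell, leaving r3c2 = 3.
3 is placed in row 3, leaving r3c4 = 1.
E is a freebie, leaving r4c1 = 2.
4 is placed in column 2; hence r4c2 = 1.
Row 4 now contains 1, leaving r4c3 = 4.
Column 4 now contains 1, leaving r4c4 = 3.
Column 3 now contains 4; hence r1c3 = 3.
3 is placed in column 4; hence r1c4 = 4.
Cage g needs two cells with quotient 2; hence r2c3 = 1.
3 is placed in column 4, so r2c4 = 2.
1 is placed in row 3, leaving r3c1 = 4.
Column 3 now contains 4, which forces r3c3 = 2.
3 is placed in row 1, so r1c1 = 1.
Row 2 already has 1, leaving r2c1 = 3.
The full grid is 1 2 3 4 / 3 4 1 2 / 4 3 2 1 / 2 1 4 3.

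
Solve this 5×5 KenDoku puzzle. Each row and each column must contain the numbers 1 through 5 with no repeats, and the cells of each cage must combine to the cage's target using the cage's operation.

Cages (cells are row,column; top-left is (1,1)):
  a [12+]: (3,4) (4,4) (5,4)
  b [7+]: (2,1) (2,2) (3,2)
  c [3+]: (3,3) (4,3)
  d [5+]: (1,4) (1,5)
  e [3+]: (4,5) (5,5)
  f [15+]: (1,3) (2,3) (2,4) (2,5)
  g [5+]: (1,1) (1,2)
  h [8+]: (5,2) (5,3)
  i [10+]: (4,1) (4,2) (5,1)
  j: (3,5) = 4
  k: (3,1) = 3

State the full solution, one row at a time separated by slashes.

Cage k is given, so (3,1) = 3.
J is a freebie; hence (3,5) = 4.
Row 3 now contains 4, leaving (3,4) = 5.
In row 1, 5 can only go at (1,3), so (1,3) = 5.
Cage f has sum 15, which forces (2,5) = 5.
Cage h needs two cells with sum 8; hence (5,2) = 5.
Column 3 already has 5; hence (5,3) = 3.
Row 5 already has 3, leaving (5,4) = 4.
The 3 cells of cage i must have sum 10; hence (4,1) = 5.
4 is placed in column 4, so (4,4) = 3.
3 is placed in column 4, so (1,4) = 2.
Cage d's pair has sum 5, leaving (1,5) = 3.
Cage f has sum 15, leaving (2,3) = 4.
3 is placed in column 4; hence (2,4) = 1.
Row 4 already has 3, which forces (4,2) = 4.
Cage i needs sum 10, leaving (5,1) = 1.
Row 5 already has 1, which forces (5,5) = 2.
Column 1 now contains 1, which forces (1,1) = 4.
Column 2 now contains 4, which forces (1,2) = 1.
Row 2 now contains 1, which forces (2,1) = 2.
Cage b has sum 7, which forces (2,2) = 3.
Cage b needs sum 7; hence (3,2) = 2.
Row 3 now contains 2, leaving (3,3) = 1.
Column 3 now contains 1, so (4,3) = 2.
2 is placed in column 5, which forces (4,5) = 1.

4 1 5 2 3 / 2 3 4 1 5 / 3 2 1 5 4 / 5 4 2 3 1 / 1 5 3 4 2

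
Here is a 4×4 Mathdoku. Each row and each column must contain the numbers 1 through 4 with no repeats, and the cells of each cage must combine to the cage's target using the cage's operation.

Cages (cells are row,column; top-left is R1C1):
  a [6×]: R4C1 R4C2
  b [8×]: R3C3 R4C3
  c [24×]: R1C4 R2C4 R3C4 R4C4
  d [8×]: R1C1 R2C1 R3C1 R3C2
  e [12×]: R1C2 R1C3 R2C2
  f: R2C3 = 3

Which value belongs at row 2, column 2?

Cage f is given; hence R2C3 = 3.
Cage d needs product 8, so R3C2 = 1.
Cage e has product 12, leaving R1C2 = 3.
Column 2 already has 3; hence R4C2 = 2.
Row 4 already has 2; hence R4C3 = 4.
The 3 cells of cage e must have product 12, which forces R1C3 = 1.
2 is placed in column 2, leaving R2C2 = 4.
Column 3 already has 4; hence R3C3 = 2.
Row 4 already has 2; hence R4C1 = 3.
3 is placed in row 4, which forces R4C4 = 1.
The 4 cells of cage d must have product 8, which forces R1C1 = 2.
Cage c needs product 24, which forces R1C4 = 4.
Cage d has product 8, which forces R2C1 = 1.
1 is placed in column 4, which forces R2C4 = 2.
2 is placed in row 3; hence R3C1 = 4.
Cage c has product 24; hence R3C4 = 3.
The full grid is 2 3 1 4 / 1 4 3 2 / 4 1 2 3 / 3 2 4 1.

4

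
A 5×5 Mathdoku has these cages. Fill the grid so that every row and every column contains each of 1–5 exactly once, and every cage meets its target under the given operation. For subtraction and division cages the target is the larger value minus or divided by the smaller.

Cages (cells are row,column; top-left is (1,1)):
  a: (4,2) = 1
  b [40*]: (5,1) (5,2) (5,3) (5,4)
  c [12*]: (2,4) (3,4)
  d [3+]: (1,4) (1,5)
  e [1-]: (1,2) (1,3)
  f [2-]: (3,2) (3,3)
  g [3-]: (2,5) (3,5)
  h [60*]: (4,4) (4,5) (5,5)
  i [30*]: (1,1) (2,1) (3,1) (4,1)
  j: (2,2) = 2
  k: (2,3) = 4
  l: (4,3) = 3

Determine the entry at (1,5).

Cage j is a single given cell, so (2,2) = 2.
Cage k is a single given cell; hence (2,3) = 4.
Row 2 already has 4, which forces (2,4) = 3.
Column 4 already has 3, which forces (3,4) = 4.
Cage a is a single given cell, leaving (4,2) = 1.
Cage l is given, so (4,3) = 3.
4 is placed in column 4, so (4,4) = 5.
Row 4 now contains 5, which forces (4,5) = 4.
Cage g's pair has difference 3, leaving (2,5) = 5.
Cage f needs two cells with difference 2, leaving (3,2) = 3.
The two cells of cage g must have difference 3; hence (3,5) = 2.
Row 4 now contains 5, leaving (4,1) = 2.
Cage h needs product 60; hence (5,5) = 3.
Cage i has product 30; hence (1,1) = 3.
Column 2 now contains 3, which forces (1,2) = 4.
Cage e's pair has difference 1, which forces (1,3) = 5.
Cage d's pair has sum 3, so (1,4) = 2.
Column 5 now contains 2, leaving (1,5) = 1.
Row 2 now contains 5; hence (2,1) = 1.
The 4 cells of cage i must have product 30, which forces (3,1) = 5.
5 is placed in column 3, leaving (3,3) = 1.
5 is placed in column 1, which forces (5,1) = 4.
Column 2 already has 4, so (5,2) = 5.
Column 3 already has 1, leaving (5,3) = 2.
Column 4 already has 2; hence (5,4) = 1.
The full grid is 3 4 5 2 1 / 1 2 4 3 5 / 5 3 1 4 2 / 2 1 3 5 4 / 4 5 2 1 3.

1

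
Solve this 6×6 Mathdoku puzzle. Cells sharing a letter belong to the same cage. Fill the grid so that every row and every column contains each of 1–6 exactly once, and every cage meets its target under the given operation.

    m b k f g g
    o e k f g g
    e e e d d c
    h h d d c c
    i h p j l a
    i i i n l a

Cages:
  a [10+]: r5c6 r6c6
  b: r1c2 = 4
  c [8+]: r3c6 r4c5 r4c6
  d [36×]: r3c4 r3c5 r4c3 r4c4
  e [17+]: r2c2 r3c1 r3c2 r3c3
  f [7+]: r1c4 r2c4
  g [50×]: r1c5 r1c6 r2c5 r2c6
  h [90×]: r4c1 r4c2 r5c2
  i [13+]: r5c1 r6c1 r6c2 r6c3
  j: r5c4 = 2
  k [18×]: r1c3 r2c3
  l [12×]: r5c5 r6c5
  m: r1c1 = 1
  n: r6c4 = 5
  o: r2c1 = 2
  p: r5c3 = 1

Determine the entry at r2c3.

M is a freebie, leaving r1c1 = 1.
Cage b is a single given cell, leaving r1c2 = 4.
O is a freebie, so r2c1 = 2.
Cage p is a single given cell; hence r5c3 = 1.
Cage j is given, which forces r5c4 = 2.
Cage n is given, so r6c4 = 5.
The only place for 4 in row 2 is r2c4.
Cage f's pair has sum 7; hence r1c4 = 3.
Row 1 already has 3, which forces r1c3 = 6.
Cage k needs two cells with product 18, so r2c3 = 3.
3 is placed in column 3, leaving r4c3 = 2.
Column 3 now contains 2, leaving r6c3 = 4.
Row 6 already has 4; hence r6c6 = 6.
4 is placed in column 3, leaving r3c3 = 5.
Cage d has product 36, which forces r3c5 = 3.
Column 6 already has 6, so r5c6 = 4.
Row 6 already has 6; hence r6c1 = 3.
3 is placed in column 5, leaving r6c5 = 2.
Column 5 already has 2; hence r1c5 = 5.
The 4 cells of cage g must have product 50, which forces r1c6 = 2.
The 4 cells of cage g must have product 50, so r2c5 = 1.
Cage g has product 50, leaving r2c6 = 5.
Column 6 already has 2, so r3c6 = 1.
Column 5 already has 1, which forces r4c5 = 4.
Column 6 already has 1, which forces r4c6 = 3.
Row 5 already has 4, leaving r5c1 = 5.
Row 5 already has 4; hence r5c5 = 6.
Row 6 already has 2; hence r6c2 = 1.
5 is placed in row 2, leaving r2c2 = 6.
Cage e has sum 17, which forces r3c1 = 4.
Row 3 already has 1, which forces r3c2 = 2.
Row 3 already has 1, which forces r3c4 = 6.
Column 1 already has 5, so r4c1 = 6.
The 3 cells of cage h must have product 90, which forces r4c2 = 5.
The 4 cells of cage d must have product 36, leaving r4c4 = 1.
Row 5 now contains 6, so r5c2 = 3.
The full grid is 1 4 6 3 5 2 / 2 6 3 4 1 5 / 4 2 5 6 3 1 / 6 5 2 1 4 3 / 5 3 1 2 6 4 / 3 1 4 5 2 6.

3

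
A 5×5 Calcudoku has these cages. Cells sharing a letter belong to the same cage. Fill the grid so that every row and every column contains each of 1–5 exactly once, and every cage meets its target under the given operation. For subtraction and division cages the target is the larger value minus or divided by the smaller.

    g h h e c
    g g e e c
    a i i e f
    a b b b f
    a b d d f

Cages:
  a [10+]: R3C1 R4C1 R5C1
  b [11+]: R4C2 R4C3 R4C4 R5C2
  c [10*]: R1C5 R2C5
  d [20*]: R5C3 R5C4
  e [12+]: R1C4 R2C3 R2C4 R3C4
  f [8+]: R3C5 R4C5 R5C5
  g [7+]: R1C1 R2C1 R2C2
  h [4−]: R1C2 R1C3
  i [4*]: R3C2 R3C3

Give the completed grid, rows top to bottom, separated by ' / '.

{1, 5} are confined to R1C2 and R1C3 in row 1; hence R1C5 = 2.
The two cells of cage c must have product 10, so R2C5 = 5.
5 is placed in column 5, leaving R3C5 = 3.
Column 5 now contains 2, so R5C5 = 1.
1 is placed in column 5; hence R4C5 = 4.
The only place for 4 in row 2 is R2C4.
Column 4 already has 4, so R1C4 = 3.
Cage e has sum 12, leaving R2C3 = 3.
Cage e has sum 12, leaving R3C4 = 2.
Cage d's pair has product 20, leaving R5C3 = 4.
Column 4 already has 4, so R5C4 = 5.
Row 1 now contains 3, so R1C1 = 4.
Row 3 already has 2, leaving R3C1 = 5.
Cage i's pair has product 4, which forces R3C2 = 4.
Column 3 already has 4, so R3C3 = 1.
Column 4 now contains 5, leaving R4C4 = 1.
Cage h needs two cells with difference 4; hence R1C2 = 1.
Column 3 already has 1, leaving R1C3 = 5.
Column 2 already has 1, leaving R2C2 = 2.
Column 3 already has 5, so R4C3 = 2.
Column 2 already has 2; hence R5C2 = 3.
Row 2 now contains 2; hence R2C1 = 1.
2 is placed in row 4; hence R4C1 = 3.
3 is placed in column 2; hence R4C2 = 5.
Row 5 now contains 3, which forces R5C1 = 2.

4 1 5 3 2 / 1 2 3 4 5 / 5 4 1 2 3 / 3 5 2 1 4 / 2 3 4 5 1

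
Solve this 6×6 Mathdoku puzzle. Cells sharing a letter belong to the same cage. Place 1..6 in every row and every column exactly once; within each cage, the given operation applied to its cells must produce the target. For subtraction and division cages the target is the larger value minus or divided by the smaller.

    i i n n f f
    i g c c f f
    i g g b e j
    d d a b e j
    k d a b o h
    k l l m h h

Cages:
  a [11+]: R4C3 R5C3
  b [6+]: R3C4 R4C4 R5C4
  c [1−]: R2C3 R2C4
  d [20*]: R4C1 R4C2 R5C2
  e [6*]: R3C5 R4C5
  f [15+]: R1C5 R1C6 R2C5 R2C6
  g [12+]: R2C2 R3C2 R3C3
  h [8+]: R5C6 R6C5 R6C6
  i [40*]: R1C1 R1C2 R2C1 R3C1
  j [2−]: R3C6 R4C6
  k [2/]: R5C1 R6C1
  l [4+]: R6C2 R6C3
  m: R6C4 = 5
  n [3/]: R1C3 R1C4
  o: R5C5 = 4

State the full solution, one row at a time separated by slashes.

5 4 2 6 3 1 / 1 2 3 4 5 6 / 2 6 4 3 1 5 / 4 1 5 2 6 3 / 3 5 6 1 4 2 / 6 3 1 5 2 4

Cage o is a single given cell, leaving R5C5 = 4.
Cage m is given; hence R6C4 = 5.
The only place for 4 in column 4 is R2C4.
Column 3 needs a 4, and only R3C3 is open for it.
Column 3 needs a 2, and only R1C3 is open for it.
Cage n needs two cells with quotient 3, so R1C4 = 6.
The only place for 1 in column 3 is R6C3.
Row 6 already has 1; hence R6C2 = 3.
Row 6 already has 3, leaving R6C5 = 2.
Row 6 already has 2, leaving R6C6 = 4.
Cage k needs two cells with quotient 2, which forces R5C1 = 3.
Cage h needs sum 8, which forces R5C6 = 2.
Row 6 now contains 4, leaving R6C1 = 6.
Row 5 already has 2, which forces R5C4 = 1.
Row 5 already has 1, which forces R5C2 = 5.
Row 5 already has 5; hence R5C3 = 6.
Column 3 already has 6, which forces R4C3 = 5.
5 is placed in column 3, so R2C3 = 3.
The only place for 2 in row 4 is R4C4.
2 is placed in column 4, which forces R3C4 = 3.
Cage j needs two cells with difference 2, leaving R4C6 = 3.
The 4 cells of cage f must have sum 15, leaving R1C5 = 3.
In row 4, 6 can only go at R4C5, so R4C5 = 6.
Cage f has sum 15; hence R2C6 = 6.
Column 5 now contains 6, so R3C5 = 1.
Row 3 already has 1, leaving R3C6 = 5.
5 is placed in column 6; hence R1C6 = 1.
6 is placed in row 2, leaving R2C2 = 2.
Column 5 already has 1, so R2C5 = 5.
Row 3 already has 5, so R3C1 = 2.
Cage g has sum 12; hence R3C2 = 6.
Cage i needs product 40; hence R1C1 = 5.
Row 1 already has 1, leaving R1C2 = 4.
Row 2 already has 5, so R2C1 = 1.
Column 1 already has 1, so R4C1 = 4.
4 is placed in column 2, which forces R4C2 = 1.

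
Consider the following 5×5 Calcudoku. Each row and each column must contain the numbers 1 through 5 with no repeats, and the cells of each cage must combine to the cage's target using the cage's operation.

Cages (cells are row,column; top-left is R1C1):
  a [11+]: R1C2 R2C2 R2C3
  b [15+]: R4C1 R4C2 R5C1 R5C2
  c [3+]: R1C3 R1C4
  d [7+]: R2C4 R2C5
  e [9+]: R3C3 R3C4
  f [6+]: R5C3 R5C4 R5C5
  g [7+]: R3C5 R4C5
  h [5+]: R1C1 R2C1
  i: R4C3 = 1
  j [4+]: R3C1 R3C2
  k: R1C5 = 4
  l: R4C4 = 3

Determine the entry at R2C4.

K is a freebie; hence R1C5 = 4.
I is a freebie, which forces R4C3 = 1.
Cage l is a single given cell, which forces R4C4 = 3.
1 is placed in column 3, leaving R1C3 = 2.
The two cells of cage c must have sum 3; hence R1C4 = 1.
Column 3 now contains 2, leaving R5C3 = 3.
1 is placed in column 4, which forces R5C4 = 2.
Row 5 already has 2, leaving R5C5 = 1.
Row 1 now contains 1, leaving R1C1 = 3.
The 3 cells of cage a must have sum 11, leaving R1C2 = 5.
Cage h needs two cells with sum 5, which forces R2C1 = 2.
2 is placed in row 2, so R2C2 = 1.
2 is placed in row 2, so R2C5 = 3.
3 is placed in column 1, which forces R3C1 = 1.
Column 2 already has 1, which forces R3C2 = 3.
Column 1 now contains 2, which forces R4C1 = 4.
Row 4 already has 4, so R4C2 = 2.
Row 4 already has 2; hence R4C5 = 5.
4 is placed in column 1, leaving R5C1 = 5.
Column 2 now contains 5, so R5C2 = 4.
The 3 cells of cage a must have sum 11, leaving R2C3 = 5.
Cage d's pair has sum 7, leaving R2C4 = 4.
Column 3 already has 5, leaving R3C3 = 4.
4 is placed in column 4, which forces R3C4 = 5.
Column 5 already has 5, so R3C5 = 2.
Completed grid: 3 5 2 1 4 / 2 1 5 4 3 / 1 3 4 5 2 / 4 2 1 3 5 / 5 4 3 2 1.

4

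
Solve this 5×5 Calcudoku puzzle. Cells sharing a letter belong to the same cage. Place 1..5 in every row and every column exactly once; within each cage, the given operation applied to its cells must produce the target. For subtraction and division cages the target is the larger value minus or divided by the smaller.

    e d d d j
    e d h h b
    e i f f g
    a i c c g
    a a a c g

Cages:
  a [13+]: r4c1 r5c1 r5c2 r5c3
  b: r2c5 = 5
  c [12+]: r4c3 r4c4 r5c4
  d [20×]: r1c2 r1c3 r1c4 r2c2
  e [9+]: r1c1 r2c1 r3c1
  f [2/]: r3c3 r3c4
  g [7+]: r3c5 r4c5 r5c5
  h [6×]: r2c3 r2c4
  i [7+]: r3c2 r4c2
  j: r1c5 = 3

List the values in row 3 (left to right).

3 5 1 2 4

J is a freebie, which forces r1c5 = 3.
Cage b is given; hence r2c5 = 5.
In row 2, 4 can only go at r2c1, so r2c1 = 4.
Cage e needs sum 9, so r1c1 = 2.
Cage e needs sum 9, so r3c1 = 3.
Cage d has product 20; hence r2c2 = 1.
In row 3, 5 can only go at r3c2, so r3c2 = 5.
Column 2 already has 5, leaving r1c2 = 4.
Cage i needs two cells with sum 7, so r4c2 = 2.
Column 2 already has 2; hence r5c2 = 3.
Cage a needs sum 13, so r5c3 = 4.
Row 5 already has 4, leaving r5c4 = 5.
The 4 cells of cage d must have product 20, leaving r1c3 = 5.
5 is placed in column 4, which forces r1c4 = 1.
Cage a has sum 13, leaving r4c1 = 5.
Cage c needs sum 12, which forces r4c3 = 3.
The 3 cells of cage c must have sum 12, leaving r4c4 = 4.
Row 4 already has 4, so r4c5 = 1.
Row 5 already has 5, which forces r5c1 = 1.
Column 5 now contains 1, so r5c5 = 2.
Column 3 now contains 3, leaving r2c3 = 2.
The two cells of cage h must have product 6; hence r2c4 = 3.
The two cells of cage f must have quotient 2, leaving r3c3 = 1.
4 is placed in column 4, which forces r3c4 = 2.
Column 5 now contains 2, so r3c5 = 4.
Completed grid: 2 4 5 1 3 / 4 1 2 3 5 / 3 5 1 2 4 / 5 2 3 4 1 / 1 3 4 5 2.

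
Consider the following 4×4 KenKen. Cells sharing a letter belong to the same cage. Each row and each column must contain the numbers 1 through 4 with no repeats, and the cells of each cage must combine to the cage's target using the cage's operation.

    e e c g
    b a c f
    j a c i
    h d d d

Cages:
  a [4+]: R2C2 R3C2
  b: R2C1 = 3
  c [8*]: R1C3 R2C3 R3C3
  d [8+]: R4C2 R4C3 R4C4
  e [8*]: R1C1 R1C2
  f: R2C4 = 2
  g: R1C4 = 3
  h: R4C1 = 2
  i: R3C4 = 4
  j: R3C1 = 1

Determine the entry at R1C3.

Cage g is given, leaving R1C4 = 3.
Cage b is given, leaving R2C1 = 3.
Row 2 already has 3, leaving R2C2 = 1.
F is a freebie; hence R2C4 = 2.
Cage j is a single given cell, so R3C1 = 1.
Column 2 now contains 1, which forces R3C2 = 3.
I is a freebie, which forces R3C4 = 4.
H is a freebie, which forces R4C1 = 2.
Column 2 now contains 3, so R4C2 = 4.
4 is placed in column 4, which forces R4C4 = 1.
Column 1 now contains 2; hence R1C1 = 4.
4 is placed in column 2, so R1C2 = 2.
Cage c needs product 8, which forces R1C3 = 1.
Row 2 already has 2; hence R2C3 = 4.
Row 3 now contains 4, so R3C3 = 2.
Row 4 already has 1, so R4C3 = 3.
Completed grid: 4 2 1 3 / 3 1 4 2 / 1 3 2 4 / 2 4 3 1.

1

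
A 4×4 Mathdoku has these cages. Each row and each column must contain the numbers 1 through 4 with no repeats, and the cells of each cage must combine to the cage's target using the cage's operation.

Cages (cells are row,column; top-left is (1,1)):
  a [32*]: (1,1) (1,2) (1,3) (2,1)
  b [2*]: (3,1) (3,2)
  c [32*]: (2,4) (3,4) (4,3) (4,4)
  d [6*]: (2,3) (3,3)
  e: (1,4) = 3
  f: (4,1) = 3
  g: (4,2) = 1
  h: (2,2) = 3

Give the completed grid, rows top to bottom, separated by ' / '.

Cage e is given; hence (1,4) = 3.
Cage a has product 32, so (2,1) = 4.
Cage h is given, which forces (2,2) = 3.
Row 2 now contains 3, which forces (2,3) = 2.
Row 2 already has 2; hence (2,4) = 1.
2 is placed in column 3; hence (3,3) = 3.
F is a freebie, leaving (4,1) = 3.
Cage g is a single given cell, so (4,2) = 1.
Cage c has product 32; hence (4,3) = 4.
1 is placed in column 4, leaving (4,4) = 2.
Cage a needs product 32; hence (1,1) = 2.
Cage a has product 32, which forces (1,2) = 4.
4 is placed in column 3, which forces (1,3) = 1.
The two cells of cage b must have product 2, so (3,1) = 1.
Column 2 already has 1, leaving (3,2) = 2.
2 is placed in column 4, so (3,4) = 4.

2 4 1 3 / 4 3 2 1 / 1 2 3 4 / 3 1 4 2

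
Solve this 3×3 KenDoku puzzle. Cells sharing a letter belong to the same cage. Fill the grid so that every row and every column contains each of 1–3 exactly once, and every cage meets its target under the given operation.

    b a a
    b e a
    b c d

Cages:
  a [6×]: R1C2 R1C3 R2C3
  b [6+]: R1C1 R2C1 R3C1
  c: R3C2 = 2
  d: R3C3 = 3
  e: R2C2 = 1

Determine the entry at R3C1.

1

Cage e is given, so R2C2 = 1.
Cage c is given; hence R3C2 = 2.
Cage d is a single given cell, so R3C3 = 3.
2 is placed in column 2, so R1C2 = 3.
Cage a has product 6, so R1C3 = 1.
Column 3 already has 3, which forces R2C3 = 2.
Row 3 already has 3, so R3C1 = 1.
3 is placed in row 1, so R1C1 = 2.
2 is placed in row 2, so R2C1 = 3.
Completed grid: 2 3 1 / 3 1 2 / 1 2 3.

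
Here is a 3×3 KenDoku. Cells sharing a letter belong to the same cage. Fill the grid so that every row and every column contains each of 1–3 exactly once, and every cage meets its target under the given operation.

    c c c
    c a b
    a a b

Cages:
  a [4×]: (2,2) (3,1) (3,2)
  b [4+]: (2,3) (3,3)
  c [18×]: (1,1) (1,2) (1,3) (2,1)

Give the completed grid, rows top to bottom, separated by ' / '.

1 3 2 / 3 2 1 / 2 1 3

The 4 cells of cage c must have product 18; hence (2,1) = 3.
Cage a has product 4, so (2,2) = 2.
Row 2 already has 3, leaving (2,3) = 1.
Cage a needs product 4, leaving (3,1) = 2.
Cage a has product 4; hence (3,2) = 1.
1 is placed in column 3, so (3,3) = 3.
Column 1 now contains 2, so (1,1) = 1.
Column 2 now contains 1; hence (1,2) = 3.
3 is placed in column 3, which forces (1,3) = 2.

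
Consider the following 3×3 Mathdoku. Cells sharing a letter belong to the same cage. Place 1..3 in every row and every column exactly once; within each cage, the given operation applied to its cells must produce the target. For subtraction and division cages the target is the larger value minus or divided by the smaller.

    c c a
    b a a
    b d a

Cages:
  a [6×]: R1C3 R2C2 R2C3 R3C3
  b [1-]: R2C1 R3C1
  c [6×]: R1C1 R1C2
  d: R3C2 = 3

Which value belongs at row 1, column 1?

The 4 cells of cage a must have product 6, leaving R2C2 = 1.
Cage d is a single given cell, which forces R3C2 = 3.
The two cells of cage c must have product 6, which forces R1C1 = 3.
Column 2 now contains 3, leaving R1C2 = 2.
Row 1 already has 2, leaving R1C3 = 1.
Column 1 already has 3; hence R2C1 = 2.
Row 2 already has 2; hence R2C3 = 3.
2 is placed in column 1, leaving R3C1 = 1.
Column 3 already has 1, so R3C3 = 2.
The full grid is 3 2 1 / 2 1 3 / 1 3 2.

3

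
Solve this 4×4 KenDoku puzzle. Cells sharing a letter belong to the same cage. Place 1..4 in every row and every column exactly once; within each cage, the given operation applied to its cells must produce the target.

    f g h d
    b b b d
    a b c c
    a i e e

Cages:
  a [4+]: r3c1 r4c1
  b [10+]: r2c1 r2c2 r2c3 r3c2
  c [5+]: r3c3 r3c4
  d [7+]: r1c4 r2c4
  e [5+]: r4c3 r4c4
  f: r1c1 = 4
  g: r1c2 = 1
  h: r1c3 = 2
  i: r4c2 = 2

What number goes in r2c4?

4

F is a freebie, which forces r1c1 = 4.
Cage g is a single given cell, so r1c2 = 1.
Cage h is given, leaving r1c3 = 2.
Row 1 already has 4, which forces r1c4 = 3.
Column 4 now contains 3, which forces r2c4 = 4.
I is a freebie, which forces r4c2 = 2.
Row 4 already has 2, so r4c4 = 1.
Cage b needs sum 10; hence r2c1 = 2.
Column 2 already has 2, so r2c2 = 3.
Cage b has sum 10, so r2c3 = 1.
Cage a needs two cells with sum 4; hence r3c1 = 1.
The 4 cells of cage b must have sum 10; hence r3c2 = 4.
Cage c needs two cells with sum 5, which forces r3c3 = 3.
1 is placed in column 4, leaving r3c4 = 2.
Row 4 already has 1; hence r4c1 = 3.
The two cells of cage e must have sum 5; hence r4c3 = 4.
Completed grid: 4 1 2 3 / 2 3 1 4 / 1 4 3 2 / 3 2 4 1.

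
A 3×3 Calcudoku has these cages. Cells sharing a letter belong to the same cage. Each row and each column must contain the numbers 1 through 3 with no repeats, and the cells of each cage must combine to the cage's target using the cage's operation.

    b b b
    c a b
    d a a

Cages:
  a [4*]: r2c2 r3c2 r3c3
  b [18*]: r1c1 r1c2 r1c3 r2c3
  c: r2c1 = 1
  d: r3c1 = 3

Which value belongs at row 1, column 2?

3

Cage c is a single given cell, so r2c1 = 1.
Cage a has product 4, which forces r2c2 = 2.
Cage b needs product 18; hence r2c3 = 3.
Cage d is a single given cell; hence r3c1 = 3.
Cage a has product 4, leaving r3c2 = 1.
The 3 cells of cage a must have product 4; hence r3c3 = 2.
Column 1 now contains 3, which forces r1c1 = 2.
1 is placed in column 2, so r1c2 = 3.
Column 3 already has 2, so r1c3 = 1.
The full grid is 2 3 1 / 1 2 3 / 3 1 2.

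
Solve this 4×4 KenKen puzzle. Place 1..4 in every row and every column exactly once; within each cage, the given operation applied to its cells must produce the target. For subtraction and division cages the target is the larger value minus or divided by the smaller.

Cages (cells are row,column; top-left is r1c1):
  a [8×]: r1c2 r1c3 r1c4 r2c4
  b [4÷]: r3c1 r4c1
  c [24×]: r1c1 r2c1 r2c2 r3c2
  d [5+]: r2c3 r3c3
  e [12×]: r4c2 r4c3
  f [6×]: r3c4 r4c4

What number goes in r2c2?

Cage a needs product 8, which forces r2c4 = 1.
In row 1, 3 can only go at r1c1, so r1c1 = 3.
Cage c needs product 24, which forces r3c2 = 1.
Cage a has product 8, so r1c3 = 1.
Row 3 now contains 1, which forces r3c1 = 4.
Cage b needs two cells with quotient 4, so r4c1 = 1.
4 is placed in column 1; hence r2c1 = 2.
Cage c needs product 24; hence r2c2 = 4.
2 is placed in row 2; hence r2c3 = 3.
Column 3 now contains 3, which forces r3c3 = 2.
Row 3 already has 2; hence r3c4 = 3.
4 is placed in column 2, which forces r4c2 = 3.
Column 3 now contains 3, so r4c3 = 4.
3 is placed in column 4, which forces r4c4 = 2.
4 is placed in column 2, which forces r1c2 = 2.
Column 4 now contains 2; hence r1c4 = 4.
The full grid is 3 2 1 4 / 2 4 3 1 / 4 1 2 3 / 1 3 4 2.

4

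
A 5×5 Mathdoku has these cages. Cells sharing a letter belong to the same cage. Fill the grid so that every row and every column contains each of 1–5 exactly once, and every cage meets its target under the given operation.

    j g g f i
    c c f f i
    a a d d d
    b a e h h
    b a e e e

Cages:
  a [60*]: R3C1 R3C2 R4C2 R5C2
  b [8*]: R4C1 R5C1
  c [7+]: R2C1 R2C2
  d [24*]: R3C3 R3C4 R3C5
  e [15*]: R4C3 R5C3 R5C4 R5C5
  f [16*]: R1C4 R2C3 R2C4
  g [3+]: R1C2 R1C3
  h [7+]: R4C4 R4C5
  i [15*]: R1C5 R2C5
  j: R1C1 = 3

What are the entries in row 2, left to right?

J is a freebie; hence R1C1 = 3.
3 is placed in row 1, which forces R1C5 = 5.
Column 5 already has 5, which forces R2C5 = 3.
Cage e needs product 15, leaving R4C3 = 1.
Column 5 now contains 3, so R5C5 = 1.
The two cells of cage g must have sum 3, leaving R1C2 = 1.
1 is placed in column 3, which forces R1C3 = 2.
2 is placed in row 1, so R1C4 = 4.
2 is placed in column 3; hence R2C3 = 4.
Column 4 already has 4, so R2C4 = 1.
4 is placed in column 3, so R3C3 = 3.
Row 3 already has 3, so R3C4 = 2.
2 is placed in row 3, which forces R3C5 = 4.
4 is placed in column 5, which forces R4C5 = 2.
3 is placed in column 3, so R5C3 = 5.
Row 5 already has 5, so R5C4 = 3.
Cage a needs product 60, which forces R3C1 = 1.
Row 3 now contains 4, so R3C2 = 5.
Row 4 already has 2, so R4C1 = 4.
Cage a has product 60, leaving R4C2 = 3.
3 is placed in column 4, so R4C4 = 5.
The two cells of cage b must have product 8; hence R5C1 = 2.
The 4 cells of cage a must have product 60, leaving R5C2 = 4.
Column 1 now contains 2, leaving R2C1 = 5.
Column 2 already has 5; hence R2C2 = 2.
Completed grid: 3 1 2 4 5 / 5 2 4 1 3 / 1 5 3 2 4 / 4 3 1 5 2 / 2 4 5 3 1.

5 2 4 1 3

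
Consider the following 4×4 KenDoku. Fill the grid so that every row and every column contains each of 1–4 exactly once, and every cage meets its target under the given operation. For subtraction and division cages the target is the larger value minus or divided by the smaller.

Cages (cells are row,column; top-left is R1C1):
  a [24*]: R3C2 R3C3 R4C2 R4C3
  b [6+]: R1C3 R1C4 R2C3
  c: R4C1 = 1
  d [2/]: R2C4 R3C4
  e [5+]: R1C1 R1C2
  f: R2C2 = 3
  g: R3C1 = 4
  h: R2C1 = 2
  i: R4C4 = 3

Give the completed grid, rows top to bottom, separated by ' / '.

3 2 4 1 / 2 3 1 4 / 4 1 3 2 / 1 4 2 3

H is a freebie, which forces R2C1 = 2.
F is a freebie, leaving R2C2 = 3.
Row 2 now contains 3; hence R2C3 = 1.
Row 2 now contains 1, so R2C4 = 4.
G is a freebie, so R3C1 = 4.
C is a freebie, which forces R4C1 = 1.
Cage i is a single given cell, leaving R4C4 = 3.
1 is placed in column 1, which forces R1C1 = 3.
The two cells of cage e must have sum 5, which forces R1C2 = 2.
Row 1 now contains 3, so R1C3 = 4.
Row 1 now contains 2; hence R1C4 = 1.
Cage a needs product 24, leaving R3C2 = 1.
Cage a has product 24, which forces R3C3 = 3.
Cage d needs two cells with quotient 2; hence R3C4 = 2.
Column 2 now contains 2, so R4C2 = 4.
4 is placed in column 3; hence R4C3 = 2.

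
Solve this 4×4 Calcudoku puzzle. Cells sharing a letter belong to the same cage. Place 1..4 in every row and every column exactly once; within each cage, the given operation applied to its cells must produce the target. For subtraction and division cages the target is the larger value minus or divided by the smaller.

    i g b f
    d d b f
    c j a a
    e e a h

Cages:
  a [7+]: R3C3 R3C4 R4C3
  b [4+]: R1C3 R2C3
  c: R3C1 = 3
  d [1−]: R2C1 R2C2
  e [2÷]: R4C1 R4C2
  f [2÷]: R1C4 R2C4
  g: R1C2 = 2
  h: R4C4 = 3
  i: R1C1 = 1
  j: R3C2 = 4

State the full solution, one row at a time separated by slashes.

Cage i is a single given cell, leaving R1C1 = 1.
Cage g is a single given cell, leaving R1C2 = 2.
Row 1 already has 1, which forces R1C3 = 3.
Row 1 now contains 2, leaving R1C4 = 4.
3 is placed in column 3, so R2C3 = 1.
Row 2 now contains 1, leaving R2C4 = 2.
Cage c is given, leaving R3C1 = 3.
J is a freebie; hence R3C2 = 4.
4 is placed in row 3, which forces R3C3 = 2.
3 is placed in row 3; hence R3C4 = 1.
4 is placed in column 2, which forces R4C2 = 1.
Column 3 already has 2, leaving R4C3 = 4.
H is a freebie, which forces R4C4 = 3.
3 is placed in column 1; hence R2C1 = 4.
4 is placed in column 2, leaving R2C2 = 3.
Row 4 now contains 4, which forces R4C1 = 2.

1 2 3 4 / 4 3 1 2 / 3 4 2 1 / 2 1 4 3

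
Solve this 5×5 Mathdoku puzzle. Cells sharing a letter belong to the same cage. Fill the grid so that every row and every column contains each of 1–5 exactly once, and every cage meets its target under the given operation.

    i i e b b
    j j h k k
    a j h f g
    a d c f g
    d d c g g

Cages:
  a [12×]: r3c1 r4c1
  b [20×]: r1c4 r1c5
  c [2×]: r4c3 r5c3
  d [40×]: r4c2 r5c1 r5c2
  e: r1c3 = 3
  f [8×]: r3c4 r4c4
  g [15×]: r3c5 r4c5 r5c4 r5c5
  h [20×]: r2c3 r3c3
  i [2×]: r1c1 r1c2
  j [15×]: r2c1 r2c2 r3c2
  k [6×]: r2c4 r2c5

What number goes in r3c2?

Cage e is given, which forces r1c3 = 3.
Cage g has product 15, so r5c4 = 1.
Cage c needs two cells with product 2, leaving r4c3 = 1.
Row 5 already has 1, so r5c3 = 2.
The 4 cells of cage g must have product 15, so r3c5 = 1.
Cage d needs product 40, so r4c2 = 2.
Row 4 now contains 2, which forces r4c4 = 4.
Cage i needs two cells with product 2, leaving r1c1 = 2.
Column 2 now contains 2, which forces r1c2 = 1.
Column 4 now contains 4, which forces r1c4 = 5.
Cage b needs two cells with product 20, which forces r1c5 = 4.
Cage a's pair has product 12, which forces r3c1 = 4.
4 is placed in row 3; hence r3c3 = 5.
Column 4 now contains 4, leaving r3c4 = 2.
Row 4 already has 4, leaving r4c1 = 3.
Row 4 already has 3, so r4c5 = 5.
4 is placed in column 1, which forces r5c1 = 5.
Row 5 already has 5, which forces r5c2 = 4.
5 is placed in column 5; hence r5c5 = 3.
Column 1 already has 5; hence r2c1 = 1.
Cage j has product 15, leaving r2c2 = 5.
Column 3 now contains 5; hence r2c3 = 4.
Column 4 now contains 2, so r2c4 = 3.
Column 5 already has 3; hence r2c5 = 2.
5 is placed in row 3, leaving r3c2 = 3.
Completed grid: 2 1 3 5 4 / 1 5 4 3 2 / 4 3 5 2 1 / 3 2 1 4 5 / 5 4 2 1 3.

3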